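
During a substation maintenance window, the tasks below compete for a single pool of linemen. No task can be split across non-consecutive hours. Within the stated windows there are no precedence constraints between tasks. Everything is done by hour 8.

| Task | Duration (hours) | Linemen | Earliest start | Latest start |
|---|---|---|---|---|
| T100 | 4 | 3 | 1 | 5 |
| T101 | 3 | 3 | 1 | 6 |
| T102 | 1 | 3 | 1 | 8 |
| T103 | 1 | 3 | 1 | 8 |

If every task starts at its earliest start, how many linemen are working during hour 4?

At early start, hour 4 has: T100.
Demand: 3 = 3.

3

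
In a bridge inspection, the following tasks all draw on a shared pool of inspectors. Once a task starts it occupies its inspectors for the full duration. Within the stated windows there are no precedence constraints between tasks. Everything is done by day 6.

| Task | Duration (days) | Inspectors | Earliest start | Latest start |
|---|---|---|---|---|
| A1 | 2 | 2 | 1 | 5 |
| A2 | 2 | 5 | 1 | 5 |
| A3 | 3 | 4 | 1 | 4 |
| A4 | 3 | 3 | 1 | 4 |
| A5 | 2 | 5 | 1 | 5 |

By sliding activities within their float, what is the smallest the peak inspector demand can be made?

Early-start (A1@1, A2@1, A3@1, A4@1, A5@1) gives peak 19: d1:19  d2:19  d3:7  d4:0  d5:0  d6:0.
Shift A2→3, A4→4, A5→5.
Schedule A1@1, A2@3, A3@1, A4@4, A5@5: d1:6  d2:6  d3:9  d4:8  d5:8  d6:8 — peak 9.

9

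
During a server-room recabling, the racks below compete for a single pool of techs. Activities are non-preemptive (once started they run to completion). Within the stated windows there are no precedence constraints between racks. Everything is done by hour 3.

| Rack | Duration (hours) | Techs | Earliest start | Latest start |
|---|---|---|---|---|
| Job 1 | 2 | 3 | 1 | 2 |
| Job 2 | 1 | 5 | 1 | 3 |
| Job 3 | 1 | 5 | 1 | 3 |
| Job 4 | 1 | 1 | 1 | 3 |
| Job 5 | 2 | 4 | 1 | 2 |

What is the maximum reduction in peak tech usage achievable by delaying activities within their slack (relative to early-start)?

Early-start peak: h1:18  h2:7  h3:0 ⇒ 18.
Leveled (Job 1@1, Job 2@1, Job 3@3, Job 4@1, Job 5@2): h1:9  h2:7  h3:9 ⇒ 9.
Reduction 18 − 9 = 9.

9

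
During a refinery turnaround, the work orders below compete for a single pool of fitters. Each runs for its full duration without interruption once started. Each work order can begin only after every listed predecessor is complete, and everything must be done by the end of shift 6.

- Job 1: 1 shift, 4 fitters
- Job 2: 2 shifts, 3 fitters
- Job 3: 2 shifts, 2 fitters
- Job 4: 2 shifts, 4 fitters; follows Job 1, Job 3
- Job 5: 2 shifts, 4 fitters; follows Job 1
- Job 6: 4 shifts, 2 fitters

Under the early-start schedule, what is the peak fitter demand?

11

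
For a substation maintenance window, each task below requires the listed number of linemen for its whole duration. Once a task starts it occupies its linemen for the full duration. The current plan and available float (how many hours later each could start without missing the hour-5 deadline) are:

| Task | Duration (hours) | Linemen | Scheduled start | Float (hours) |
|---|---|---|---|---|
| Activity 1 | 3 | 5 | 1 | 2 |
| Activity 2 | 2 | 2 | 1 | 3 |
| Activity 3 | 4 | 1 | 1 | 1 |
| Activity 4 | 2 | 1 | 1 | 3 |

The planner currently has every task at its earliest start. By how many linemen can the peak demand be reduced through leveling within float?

Early-start peak: h1:9  h2:9  h3:6  h4:1  h5:0 ⇒ 9.
Leveled (Activity 1@1, Activity 2@4, Activity 3@1, Activity 4@4): h1:6  h2:6  h3:6  h4:4  h5:3 ⇒ 6.
Reduction 9 − 6 = 3.

3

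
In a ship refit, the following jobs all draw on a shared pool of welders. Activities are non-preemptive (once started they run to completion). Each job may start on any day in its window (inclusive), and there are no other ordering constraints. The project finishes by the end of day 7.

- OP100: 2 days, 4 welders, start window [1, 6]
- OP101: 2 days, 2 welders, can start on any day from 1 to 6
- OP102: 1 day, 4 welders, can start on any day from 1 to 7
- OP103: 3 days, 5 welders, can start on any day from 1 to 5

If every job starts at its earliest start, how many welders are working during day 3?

5

At early start, day 3 has: OP103.
Demand: 5 = 5.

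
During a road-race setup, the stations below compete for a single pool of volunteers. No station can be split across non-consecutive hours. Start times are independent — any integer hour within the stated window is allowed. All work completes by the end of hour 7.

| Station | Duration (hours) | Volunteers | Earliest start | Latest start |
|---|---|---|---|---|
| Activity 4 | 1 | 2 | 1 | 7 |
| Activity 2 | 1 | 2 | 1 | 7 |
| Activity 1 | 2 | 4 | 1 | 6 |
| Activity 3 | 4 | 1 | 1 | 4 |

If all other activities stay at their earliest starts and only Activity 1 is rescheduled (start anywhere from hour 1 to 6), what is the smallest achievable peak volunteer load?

Activity 1@1: h1:9  h2:5  h3:1  h4:1  h5:0  h6:0  h7:0 → peak 9
Activity 1@2: h1:5  h2:5  h3:5  h4:1  h5:0  h6:0  h7:0 → peak 5
Activity 1@3: h1:5  h2:1  h3:5  h4:5  h5:0  h6:0  h7:0 → peak 5
Activity 1@4: h1:5  h2:1  h3:1  h4:5  h5:4  h6:0  h7:0 → peak 5
Activity 1@5: h1:5  h2:1  h3:1  h4:1  h5:4  h6:4  h7:0 → peak 5
Activity 1@6: h1:5  h2:1  h3:1  h4:1  h5:0  h6:4  h7:4 → peak 5
Best is Activity 1@2, peak 5.

5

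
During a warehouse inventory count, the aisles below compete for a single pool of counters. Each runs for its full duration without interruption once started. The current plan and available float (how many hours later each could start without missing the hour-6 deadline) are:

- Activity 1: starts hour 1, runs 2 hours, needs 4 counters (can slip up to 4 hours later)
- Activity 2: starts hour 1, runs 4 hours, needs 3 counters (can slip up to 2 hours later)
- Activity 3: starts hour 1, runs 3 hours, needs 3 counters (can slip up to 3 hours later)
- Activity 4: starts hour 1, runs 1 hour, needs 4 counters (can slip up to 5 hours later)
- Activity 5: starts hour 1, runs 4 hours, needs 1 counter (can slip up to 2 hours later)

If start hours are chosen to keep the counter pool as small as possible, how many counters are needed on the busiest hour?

7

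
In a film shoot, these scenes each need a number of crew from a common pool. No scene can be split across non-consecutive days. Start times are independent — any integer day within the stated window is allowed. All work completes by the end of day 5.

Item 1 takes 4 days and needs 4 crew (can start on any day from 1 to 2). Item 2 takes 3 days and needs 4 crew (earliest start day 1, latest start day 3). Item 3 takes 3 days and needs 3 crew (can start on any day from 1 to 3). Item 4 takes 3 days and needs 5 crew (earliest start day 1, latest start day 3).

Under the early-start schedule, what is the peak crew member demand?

16

Early-start schedule: Item 1@1, Item 2@1, Item 3@1, Item 4@1.
Load per day: day 1: 16, day 2: 16, day 3: 16, day 4: 4, day 5: 0.
Peak is 16.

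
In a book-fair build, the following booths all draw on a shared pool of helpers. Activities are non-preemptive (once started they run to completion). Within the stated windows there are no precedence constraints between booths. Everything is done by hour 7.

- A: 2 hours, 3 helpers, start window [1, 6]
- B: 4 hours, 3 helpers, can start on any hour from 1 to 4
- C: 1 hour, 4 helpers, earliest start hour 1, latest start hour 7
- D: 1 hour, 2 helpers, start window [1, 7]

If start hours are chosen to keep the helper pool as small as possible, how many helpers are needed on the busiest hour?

Early-start (A@1, B@1, C@1, D@1) gives peak 12: h1:12  h2:6  h3:3  h4:3  h5:0  h6:0  h7:0.
Shift B→3, C→7.
Schedule A@1, B@3, C@7, D@1: h1:5  h2:3  h3:3  h4:3  h5:3  h6:3  h7:4 — peak 5.

5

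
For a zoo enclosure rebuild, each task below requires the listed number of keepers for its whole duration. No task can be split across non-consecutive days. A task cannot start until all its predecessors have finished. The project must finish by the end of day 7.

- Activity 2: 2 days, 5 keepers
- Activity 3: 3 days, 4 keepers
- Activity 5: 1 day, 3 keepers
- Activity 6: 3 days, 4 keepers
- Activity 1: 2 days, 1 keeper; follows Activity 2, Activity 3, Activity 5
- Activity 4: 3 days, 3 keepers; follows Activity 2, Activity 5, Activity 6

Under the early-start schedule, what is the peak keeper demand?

16

Early-start schedule: Activity 2@1, Activity 3@1, Activity 5@1, Activity 6@1, Activity 1@4, Activity 4@4.
Load per day: day 1: 16, day 2: 13, day 3: 8, day 4: 4, day 5: 4, day 6: 3, day 7: 0.
Peak is 16.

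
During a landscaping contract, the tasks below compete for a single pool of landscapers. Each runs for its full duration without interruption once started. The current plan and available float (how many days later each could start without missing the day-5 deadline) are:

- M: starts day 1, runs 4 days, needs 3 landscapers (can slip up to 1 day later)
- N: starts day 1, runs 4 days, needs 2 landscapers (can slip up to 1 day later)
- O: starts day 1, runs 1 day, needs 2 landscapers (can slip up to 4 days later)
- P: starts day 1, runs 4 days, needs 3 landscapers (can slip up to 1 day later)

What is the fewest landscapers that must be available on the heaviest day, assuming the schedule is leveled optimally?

Early-start (M@1, N@1, O@1, P@1) gives peak 10: d1:10  d2:8  d3:8  d4:8  d5:0.
Shift P→2.
Schedule M@1, N@1, O@1, P@2: d1:7  d2:8  d3:8  d4:8  d5:3 — peak 8.

8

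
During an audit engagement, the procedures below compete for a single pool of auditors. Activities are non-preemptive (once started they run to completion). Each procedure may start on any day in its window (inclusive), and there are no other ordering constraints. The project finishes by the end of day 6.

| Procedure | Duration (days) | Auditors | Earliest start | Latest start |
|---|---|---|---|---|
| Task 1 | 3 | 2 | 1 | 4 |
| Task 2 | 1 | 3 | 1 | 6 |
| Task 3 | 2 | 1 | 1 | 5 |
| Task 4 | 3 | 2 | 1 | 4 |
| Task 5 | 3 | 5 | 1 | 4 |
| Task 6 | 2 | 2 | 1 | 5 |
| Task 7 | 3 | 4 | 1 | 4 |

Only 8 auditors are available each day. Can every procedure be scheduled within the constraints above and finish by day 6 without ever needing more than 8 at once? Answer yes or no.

yes

Schedule Task 1@1, Task 2@4, Task 3@5, Task 4@1, Task 5@4, Task 6@5, Task 7@1: d1:8  d2:8  d3:8  d4:8  d5:8  d6:8 — peak 8 ≤ 8.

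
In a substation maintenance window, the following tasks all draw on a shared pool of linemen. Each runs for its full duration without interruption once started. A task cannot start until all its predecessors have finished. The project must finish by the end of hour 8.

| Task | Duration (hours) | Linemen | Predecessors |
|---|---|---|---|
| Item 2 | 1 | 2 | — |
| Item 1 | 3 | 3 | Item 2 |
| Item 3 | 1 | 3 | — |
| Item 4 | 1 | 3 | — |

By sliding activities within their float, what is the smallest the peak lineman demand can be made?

3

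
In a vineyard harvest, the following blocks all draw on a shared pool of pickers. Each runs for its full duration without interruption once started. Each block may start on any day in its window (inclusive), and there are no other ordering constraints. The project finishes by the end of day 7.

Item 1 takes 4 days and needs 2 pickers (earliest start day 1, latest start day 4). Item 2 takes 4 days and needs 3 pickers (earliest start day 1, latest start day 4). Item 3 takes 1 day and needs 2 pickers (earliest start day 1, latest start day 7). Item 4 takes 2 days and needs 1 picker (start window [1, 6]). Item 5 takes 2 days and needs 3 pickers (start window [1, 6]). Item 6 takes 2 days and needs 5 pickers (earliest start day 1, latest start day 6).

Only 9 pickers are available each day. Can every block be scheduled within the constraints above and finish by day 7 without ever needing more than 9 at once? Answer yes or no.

Schedule Item 1@1, Item 2@3, Item 3@3, Item 4@4, Item 5@5, Item 6@1: d1:7  d2:7  d3:7  d4:6  d5:7  d6:6  d7:0 — peak 7 ≤ 9.

yes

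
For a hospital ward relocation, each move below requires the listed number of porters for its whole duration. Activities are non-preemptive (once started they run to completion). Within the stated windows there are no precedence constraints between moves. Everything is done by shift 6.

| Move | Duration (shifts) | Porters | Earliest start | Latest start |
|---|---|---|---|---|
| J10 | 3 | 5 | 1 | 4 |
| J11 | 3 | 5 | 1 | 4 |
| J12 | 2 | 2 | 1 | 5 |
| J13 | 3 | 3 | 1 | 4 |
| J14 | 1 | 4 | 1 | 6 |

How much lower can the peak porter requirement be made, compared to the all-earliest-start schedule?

10

Early-start peak: s1:19  s2:15  s3:13  s4:0  s5:0  s6:0 ⇒ 19.
Leveled (J10@1, J11@4, J12@1, J13@3, J14@6): s1:7  s2:7  s3:8  s4:8  s5:8  s6:9 ⇒ 9.
Reduction 19 − 9 = 10.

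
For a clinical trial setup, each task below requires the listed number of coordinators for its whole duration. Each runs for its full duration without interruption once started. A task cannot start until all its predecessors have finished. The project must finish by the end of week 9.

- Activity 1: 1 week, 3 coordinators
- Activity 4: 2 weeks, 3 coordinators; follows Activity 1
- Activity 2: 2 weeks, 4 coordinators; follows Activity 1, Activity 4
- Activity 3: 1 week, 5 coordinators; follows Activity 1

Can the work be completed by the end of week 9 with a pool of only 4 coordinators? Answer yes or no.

no

The minimum achievable peak is 5; 4 < 5, so no feasible schedule stays within the cap.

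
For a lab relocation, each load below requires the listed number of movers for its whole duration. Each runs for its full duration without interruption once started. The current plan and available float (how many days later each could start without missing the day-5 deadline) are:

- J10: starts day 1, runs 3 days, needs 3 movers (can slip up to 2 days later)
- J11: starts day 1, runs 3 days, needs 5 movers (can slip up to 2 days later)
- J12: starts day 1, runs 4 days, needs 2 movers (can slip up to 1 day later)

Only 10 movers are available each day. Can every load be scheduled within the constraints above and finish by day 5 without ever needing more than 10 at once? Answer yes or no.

Schedule J10@1, J11@1, J12@1: d1:10  d2:10  d3:10  d4:2  d5:0 — peak 10 ≤ 10.

yes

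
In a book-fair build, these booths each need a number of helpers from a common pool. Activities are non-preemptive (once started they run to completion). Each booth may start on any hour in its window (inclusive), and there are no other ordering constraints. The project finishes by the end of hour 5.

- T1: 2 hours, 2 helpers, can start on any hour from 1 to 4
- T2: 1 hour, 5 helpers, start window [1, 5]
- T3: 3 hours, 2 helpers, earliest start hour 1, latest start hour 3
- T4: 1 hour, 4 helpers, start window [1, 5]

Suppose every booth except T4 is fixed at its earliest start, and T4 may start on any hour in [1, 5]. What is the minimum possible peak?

9

T4@1: h1:13  h2:4  h3:2  h4:0  h5:0 → peak 13
T4@2: h1:9  h2:8  h3:2  h4:0  h5:0 → peak 9
T4@3: h1:9  h2:4  h3:6  h4:0  h5:0 → peak 9
T4@4: h1:9  h2:4  h3:2  h4:4  h5:0 → peak 9
T4@5: h1:9  h2:4  h3:2  h4:0  h5:4 → peak 9
Best is T4@2, peak 9.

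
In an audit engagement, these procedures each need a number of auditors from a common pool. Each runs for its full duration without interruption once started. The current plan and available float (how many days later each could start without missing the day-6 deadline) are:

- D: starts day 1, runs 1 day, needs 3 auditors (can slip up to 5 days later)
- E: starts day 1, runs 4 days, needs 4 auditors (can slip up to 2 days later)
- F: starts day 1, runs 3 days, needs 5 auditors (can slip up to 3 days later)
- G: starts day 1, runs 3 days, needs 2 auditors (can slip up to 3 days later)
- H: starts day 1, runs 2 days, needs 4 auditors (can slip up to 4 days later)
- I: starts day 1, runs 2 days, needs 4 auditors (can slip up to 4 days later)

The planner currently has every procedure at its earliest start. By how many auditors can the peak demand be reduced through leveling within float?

Early-start peak: d1:22  d2:19  d3:11  d4:4  d5:0  d6:0 ⇒ 22.
Leveled (D@1, E@1, F@4, G@1, H@2, I@5): d1:9  d2:10  d3:10  d4:9  d5:9  d6:9 ⇒ 10.
Reduction 22 − 10 = 12.

12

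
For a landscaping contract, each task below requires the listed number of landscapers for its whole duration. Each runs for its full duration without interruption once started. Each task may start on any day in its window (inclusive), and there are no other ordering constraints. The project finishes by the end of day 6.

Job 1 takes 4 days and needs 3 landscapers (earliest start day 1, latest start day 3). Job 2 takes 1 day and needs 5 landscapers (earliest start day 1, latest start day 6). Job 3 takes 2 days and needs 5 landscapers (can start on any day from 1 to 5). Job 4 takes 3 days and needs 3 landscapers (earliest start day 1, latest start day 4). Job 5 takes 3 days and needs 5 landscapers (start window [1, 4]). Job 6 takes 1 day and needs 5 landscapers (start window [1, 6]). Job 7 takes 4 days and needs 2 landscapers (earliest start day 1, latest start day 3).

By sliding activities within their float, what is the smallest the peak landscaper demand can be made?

Early-start (Job 1@1, Job 2@1, Job 3@1, Job 4@1, Job 5@1, Job 6@1, Job 7@1) gives peak 28: d1:28  d2:18  d3:13  d4:5  d5:0  d6:0.
Shift Job 3→5, Job 5→4, Job 6→2, Job 7→3.
Schedule Job 1@1, Job 2@1, Job 3@5, Job 4@1, Job 5@4, Job 6@2, Job 7@3: d1:11  d2:11  d3:8  d4:10  d5:12  d6:12 — peak 12.

12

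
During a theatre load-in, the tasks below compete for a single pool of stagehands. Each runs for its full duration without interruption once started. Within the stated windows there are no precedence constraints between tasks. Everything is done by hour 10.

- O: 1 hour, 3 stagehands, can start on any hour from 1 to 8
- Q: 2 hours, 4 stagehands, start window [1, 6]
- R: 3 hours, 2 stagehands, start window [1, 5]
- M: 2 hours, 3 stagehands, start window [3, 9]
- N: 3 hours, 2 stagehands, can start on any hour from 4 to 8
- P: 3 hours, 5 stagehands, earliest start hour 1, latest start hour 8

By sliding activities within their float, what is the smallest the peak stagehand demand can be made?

Early-start (O@1, Q@1, R@1, M@3, N@4, P@1) gives peak 14: h1:14  h2:11  h3:10  h4:5  h5:2  h6:2  h7:0  h8:0  h9:0  h10:0.
Shift O→3, R→3, M→6, P→8.
Schedule O@3, Q@1, R@3, M@6, N@4, P@8: h1:4  h2:4  h3:5  h4:4  h5:4  h6:5  h7:3  h8:5  h9:5  h10:5 — peak 5.
Total stagehand-hours = 44 over 10 hours ⇒ peak ≥ ⌈44/10⌉ = 5, so 5 is optimal.

5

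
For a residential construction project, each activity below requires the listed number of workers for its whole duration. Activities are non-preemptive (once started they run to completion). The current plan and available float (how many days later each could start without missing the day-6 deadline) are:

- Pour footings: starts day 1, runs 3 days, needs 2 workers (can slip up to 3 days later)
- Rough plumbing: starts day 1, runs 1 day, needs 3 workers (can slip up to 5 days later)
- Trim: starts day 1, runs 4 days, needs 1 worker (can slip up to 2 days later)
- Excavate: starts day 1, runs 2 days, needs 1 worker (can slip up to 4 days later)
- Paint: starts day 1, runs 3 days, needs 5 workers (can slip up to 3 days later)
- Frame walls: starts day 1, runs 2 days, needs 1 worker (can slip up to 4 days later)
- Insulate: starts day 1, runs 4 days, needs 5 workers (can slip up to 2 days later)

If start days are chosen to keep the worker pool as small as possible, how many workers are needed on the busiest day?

11

Early-start (Pour footings@1, Rough plumbing@1, Trim@1, Excavate@1, Paint@1, Frame walls@1, Insulate@1) gives peak 18: d1:18  d2:15  d3:13  d4:6  d5:0  d6:0.
Shift Paint→4, Insulate→2.
Schedule Pour footings@1, Rough plumbing@1, Trim@1, Excavate@1, Paint@4, Frame walls@1, Insulate@2: d1:8  d2:10  d3:8  d4:11  d5:10  d6:5 — peak 11.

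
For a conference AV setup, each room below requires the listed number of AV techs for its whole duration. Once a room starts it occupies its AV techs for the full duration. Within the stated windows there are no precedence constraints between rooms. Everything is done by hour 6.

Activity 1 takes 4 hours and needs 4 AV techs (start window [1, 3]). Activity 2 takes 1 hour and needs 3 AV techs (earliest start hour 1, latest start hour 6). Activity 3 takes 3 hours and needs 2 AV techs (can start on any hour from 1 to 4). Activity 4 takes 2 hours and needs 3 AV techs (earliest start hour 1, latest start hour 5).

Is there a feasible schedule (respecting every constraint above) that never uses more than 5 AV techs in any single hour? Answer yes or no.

no

Total AV tech-hours = 31; over 6 hours the average is 31/6 > 5, so some hour must exceed 5.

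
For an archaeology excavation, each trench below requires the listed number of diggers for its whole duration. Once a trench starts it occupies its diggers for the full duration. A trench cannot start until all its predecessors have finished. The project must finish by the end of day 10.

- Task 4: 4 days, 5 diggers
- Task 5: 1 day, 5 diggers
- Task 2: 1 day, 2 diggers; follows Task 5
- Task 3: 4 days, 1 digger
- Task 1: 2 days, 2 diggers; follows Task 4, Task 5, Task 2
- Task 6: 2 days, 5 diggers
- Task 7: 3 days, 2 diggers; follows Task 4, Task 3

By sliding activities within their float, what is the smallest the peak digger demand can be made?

6

Early-start (Task 4@1, Task 5@1, Task 2@2, Task 3@1, Task 1@5, Task 6@1, Task 7@5) gives peak 16: d1:16  d2:13  d3:6  d4:6  d5:4  d6:4  d7:2  d8:0  d9:0  d10:0.
Shift Task 5→5, Task 2→6, Task 1→7, Task 6→9, Task 7→6.
Schedule Task 4@1, Task 5@5, Task 2@6, Task 3@1, Task 1@7, Task 6@9, Task 7@6: d1:6  d2:6  d3:6  d4:6  d5:5  d6:4  d7:4  d8:4  d9:5  d10:5 — peak 6.
Total digger-days = 51 over 10 days ⇒ peak ≥ ⌈51/10⌉ = 6, so 6 is optimal.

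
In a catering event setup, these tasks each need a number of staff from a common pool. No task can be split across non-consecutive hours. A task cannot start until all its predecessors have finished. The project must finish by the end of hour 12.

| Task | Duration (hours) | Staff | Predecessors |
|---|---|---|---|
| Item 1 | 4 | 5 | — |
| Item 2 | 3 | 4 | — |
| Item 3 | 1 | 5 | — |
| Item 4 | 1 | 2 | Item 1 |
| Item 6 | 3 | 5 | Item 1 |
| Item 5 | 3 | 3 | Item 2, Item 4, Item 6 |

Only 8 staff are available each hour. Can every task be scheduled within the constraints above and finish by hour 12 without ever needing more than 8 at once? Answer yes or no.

no

The minimum achievable peak is 9; 8 < 9, so no feasible schedule stays within the cap.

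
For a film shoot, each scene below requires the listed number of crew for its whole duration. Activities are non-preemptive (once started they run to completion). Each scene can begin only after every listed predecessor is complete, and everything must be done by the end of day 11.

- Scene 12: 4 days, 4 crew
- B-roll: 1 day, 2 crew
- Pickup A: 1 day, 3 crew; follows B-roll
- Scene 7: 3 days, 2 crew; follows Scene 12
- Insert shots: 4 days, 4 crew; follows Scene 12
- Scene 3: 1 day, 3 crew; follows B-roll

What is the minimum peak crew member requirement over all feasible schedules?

5

Early-start (Scene 12@1, B-roll@1, Pickup A@2, Scene 7@5, Insert shots@5, Scene 3@2) gives peak 10: d1:6  d2:10  d3:4  d4:4  d5:6  d6:6  d7:6  d8:4  d9:0  d10:0  d11:0.
Shift B-roll→5, Pickup A→6, Insert shots→8, Scene 3→7.
Schedule Scene 12@1, B-roll@5, Pickup A@6, Scene 7@5, Insert shots@8, Scene 3@7: d1:4  d2:4  d3:4  d4:4  d5:4  d6:5  d7:5  d8:4  d9:4  d10:4  d11:4 — peak 5.
Total crew member-days = 46 over 11 days ⇒ peak ≥ ⌈46/11⌉ = 5, so 5 is optimal.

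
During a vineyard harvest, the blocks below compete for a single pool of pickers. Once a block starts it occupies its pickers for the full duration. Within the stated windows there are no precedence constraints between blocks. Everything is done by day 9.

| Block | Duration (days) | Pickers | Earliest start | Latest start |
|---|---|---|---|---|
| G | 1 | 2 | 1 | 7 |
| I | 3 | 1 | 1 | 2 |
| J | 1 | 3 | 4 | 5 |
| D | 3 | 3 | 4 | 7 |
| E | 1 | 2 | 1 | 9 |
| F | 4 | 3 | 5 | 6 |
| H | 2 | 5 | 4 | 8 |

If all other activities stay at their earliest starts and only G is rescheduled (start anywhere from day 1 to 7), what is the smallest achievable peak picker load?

11

G@1: d1:5  d2:1  d3:1  d4:11  d5:11  d6:6  d7:3  d8:3  d9:0 → peak 11
G@2: d1:3  d2:3  d3:1  d4:11  d5:11  d6:6  d7:3  d8:3  d9:0 → peak 11
G@3: d1:3  d2:1  d3:3  d4:11  d5:11  d6:6  d7:3  d8:3  d9:0 → peak 11
G@4: d1:3  d2:1  d3:1  d4:13  d5:11  d6:6  d7:3  d8:3  d9:0 → peak 13
G@5: d1:3  d2:1  d3:1  d4:11  d5:13  d6:6  d7:3  d8:3  d9:0 → peak 13
G@6: d1:3  d2:1  d3:1  d4:11  d5:11  d6:8  d7:3  d8:3  d9:0 → peak 11
G@7: d1:3  d2:1  d3:1  d4:11  d5:11  d6:6  d7:5  d8:3  d9:0 → peak 11
Best is G@1, peak 11.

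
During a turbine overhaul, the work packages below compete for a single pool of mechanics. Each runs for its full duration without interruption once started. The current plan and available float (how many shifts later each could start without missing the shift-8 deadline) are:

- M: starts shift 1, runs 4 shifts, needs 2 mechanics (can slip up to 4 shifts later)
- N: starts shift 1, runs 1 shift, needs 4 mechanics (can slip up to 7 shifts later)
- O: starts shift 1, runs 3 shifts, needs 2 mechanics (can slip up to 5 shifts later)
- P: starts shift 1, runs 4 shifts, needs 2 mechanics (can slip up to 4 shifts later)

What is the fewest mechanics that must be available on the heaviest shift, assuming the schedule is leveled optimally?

Early-start (M@1, N@1, O@1, P@1) gives peak 10: s1:10  s2:6  s3:6  s4:4  s5:0  s6:0  s7:0  s8:0.
Shift N→5, O→6.
Schedule M@1, N@5, O@6, P@1: s1:4  s2:4  s3:4  s4:4  s5:4  s6:2  s7:2  s8:2 — peak 4.
Total mechanic-shifts = 26 over 8 shifts ⇒ peak ≥ ⌈26/8⌉ = 4, so 4 is optimal.

4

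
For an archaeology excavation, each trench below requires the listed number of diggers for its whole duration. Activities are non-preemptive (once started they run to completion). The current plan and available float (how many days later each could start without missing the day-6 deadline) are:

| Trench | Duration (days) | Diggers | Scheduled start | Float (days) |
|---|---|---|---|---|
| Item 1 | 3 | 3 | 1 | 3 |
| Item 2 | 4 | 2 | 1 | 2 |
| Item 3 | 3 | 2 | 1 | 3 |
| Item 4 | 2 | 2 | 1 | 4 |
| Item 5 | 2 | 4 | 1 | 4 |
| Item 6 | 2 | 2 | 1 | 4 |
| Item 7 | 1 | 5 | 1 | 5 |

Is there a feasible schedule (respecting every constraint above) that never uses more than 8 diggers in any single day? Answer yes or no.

Schedule Item 1@1, Item 2@1, Item 3@1, Item 4@4, Item 5@4, Item 6@5, Item 7@6: d1:7  d2:7  d3:7  d4:8  d5:8  d6:7 — peak 8 ≤ 8.

yes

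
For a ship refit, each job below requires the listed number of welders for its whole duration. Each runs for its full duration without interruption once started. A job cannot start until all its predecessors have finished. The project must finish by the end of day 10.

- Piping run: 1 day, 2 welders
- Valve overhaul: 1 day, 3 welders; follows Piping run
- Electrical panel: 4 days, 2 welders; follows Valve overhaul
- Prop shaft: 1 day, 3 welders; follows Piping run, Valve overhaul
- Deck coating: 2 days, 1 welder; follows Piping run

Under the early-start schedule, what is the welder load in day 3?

At early start, day 3 has: Electrical panel, Prop shaft, Deck coating.
Demand: 2 + 3 + 1 = 6.

6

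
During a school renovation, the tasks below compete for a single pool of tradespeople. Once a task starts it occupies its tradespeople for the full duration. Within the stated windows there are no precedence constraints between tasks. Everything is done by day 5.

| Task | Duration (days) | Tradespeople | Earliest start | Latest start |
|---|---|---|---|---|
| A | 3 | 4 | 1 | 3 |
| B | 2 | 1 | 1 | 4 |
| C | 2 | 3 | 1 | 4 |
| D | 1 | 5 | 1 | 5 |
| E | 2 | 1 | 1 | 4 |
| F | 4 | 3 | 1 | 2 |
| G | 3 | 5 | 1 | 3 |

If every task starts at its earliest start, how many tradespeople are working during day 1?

At early start, day 1 has: A, B, C, D, E, F, G.
Demand: 4 + 1 + 3 + 5 + 1 + 3 + 5 = 22.

22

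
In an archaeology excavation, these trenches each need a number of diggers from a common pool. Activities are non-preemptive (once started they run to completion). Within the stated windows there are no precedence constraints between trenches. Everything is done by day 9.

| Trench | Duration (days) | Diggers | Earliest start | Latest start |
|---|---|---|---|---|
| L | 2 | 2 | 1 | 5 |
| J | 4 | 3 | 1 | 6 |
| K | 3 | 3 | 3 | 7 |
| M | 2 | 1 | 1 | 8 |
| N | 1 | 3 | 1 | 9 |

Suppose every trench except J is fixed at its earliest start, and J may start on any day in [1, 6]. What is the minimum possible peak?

6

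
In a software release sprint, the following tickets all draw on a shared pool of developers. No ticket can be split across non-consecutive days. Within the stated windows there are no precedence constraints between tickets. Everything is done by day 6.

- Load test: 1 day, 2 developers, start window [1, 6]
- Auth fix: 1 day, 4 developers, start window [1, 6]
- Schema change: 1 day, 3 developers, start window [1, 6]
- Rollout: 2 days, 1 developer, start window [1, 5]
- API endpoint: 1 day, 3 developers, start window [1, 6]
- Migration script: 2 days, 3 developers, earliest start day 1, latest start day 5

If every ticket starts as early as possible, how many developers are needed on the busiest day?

16

Early-start schedule: Load test@1, Auth fix@1, Schema change@1, Rollout@1, API endpoint@1, Migration script@1.
Load per day: day 1: 16, day 2: 4, day 3: 0, day 4: 0, day 5: 0, day 6: 0.
Peak is 16.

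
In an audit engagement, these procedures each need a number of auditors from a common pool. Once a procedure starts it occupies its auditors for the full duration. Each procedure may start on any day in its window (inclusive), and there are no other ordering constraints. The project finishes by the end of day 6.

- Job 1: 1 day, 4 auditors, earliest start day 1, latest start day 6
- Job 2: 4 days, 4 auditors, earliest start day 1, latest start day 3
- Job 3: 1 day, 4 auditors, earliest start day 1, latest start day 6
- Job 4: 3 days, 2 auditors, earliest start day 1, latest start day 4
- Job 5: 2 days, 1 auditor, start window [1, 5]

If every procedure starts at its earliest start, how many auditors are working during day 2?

7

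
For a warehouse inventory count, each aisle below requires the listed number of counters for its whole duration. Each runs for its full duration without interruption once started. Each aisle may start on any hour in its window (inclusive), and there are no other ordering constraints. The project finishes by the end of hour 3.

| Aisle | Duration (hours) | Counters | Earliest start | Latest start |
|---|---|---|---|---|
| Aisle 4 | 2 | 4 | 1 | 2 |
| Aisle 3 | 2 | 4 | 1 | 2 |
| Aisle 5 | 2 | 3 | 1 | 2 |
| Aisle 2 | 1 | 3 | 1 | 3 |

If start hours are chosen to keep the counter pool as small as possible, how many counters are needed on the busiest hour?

Early-start (Aisle 4@1, Aisle 3@1, Aisle 5@1, Aisle 2@1) gives peak 14: h1:14  h2:11  h3:0.
Shift Aisle 2→3.
Schedule Aisle 4@1, Aisle 3@1, Aisle 5@1, Aisle 2@3: h1:11  h2:11  h3:3 — peak 11.
No arrangement of the 24 feasible schedules does better.

11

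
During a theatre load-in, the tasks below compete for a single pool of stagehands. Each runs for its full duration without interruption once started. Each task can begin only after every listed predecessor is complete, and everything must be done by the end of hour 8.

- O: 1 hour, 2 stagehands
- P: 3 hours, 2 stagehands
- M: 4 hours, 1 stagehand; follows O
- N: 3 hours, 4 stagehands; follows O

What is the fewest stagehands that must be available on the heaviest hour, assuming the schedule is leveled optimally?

Early-start (O@1, P@1, M@2, N@2) gives peak 7: h1:4  h2:7  h3:7  h4:5  h5:1  h6:0  h7:0  h8:0.
Shift N→6.
Schedule O@1, P@1, M@2, N@6: h1:4  h2:3  h3:3  h4:1  h5:1  h6:4  h7:4  h8:4 — peak 4.

4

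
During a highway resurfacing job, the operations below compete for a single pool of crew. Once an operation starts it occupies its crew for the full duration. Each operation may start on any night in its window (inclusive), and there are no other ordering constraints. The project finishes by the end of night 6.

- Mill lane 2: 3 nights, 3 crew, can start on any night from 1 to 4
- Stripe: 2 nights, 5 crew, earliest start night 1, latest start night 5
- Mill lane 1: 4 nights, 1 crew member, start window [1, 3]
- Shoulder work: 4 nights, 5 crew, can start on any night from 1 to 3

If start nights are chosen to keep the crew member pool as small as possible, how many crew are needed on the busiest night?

Early-start (Mill lane 2@1, Stripe@1, Mill lane 1@1, Shoulder work@1) gives peak 14: n1:14  n2:14  n3:9  n4:6  n5:0  n6:0.
Shift Shoulder work→3.
Schedule Mill lane 2@1, Stripe@1, Mill lane 1@1, Shoulder work@3: n1:9  n2:9  n3:9  n4:6  n5:5  n6:5 — peak 9.

9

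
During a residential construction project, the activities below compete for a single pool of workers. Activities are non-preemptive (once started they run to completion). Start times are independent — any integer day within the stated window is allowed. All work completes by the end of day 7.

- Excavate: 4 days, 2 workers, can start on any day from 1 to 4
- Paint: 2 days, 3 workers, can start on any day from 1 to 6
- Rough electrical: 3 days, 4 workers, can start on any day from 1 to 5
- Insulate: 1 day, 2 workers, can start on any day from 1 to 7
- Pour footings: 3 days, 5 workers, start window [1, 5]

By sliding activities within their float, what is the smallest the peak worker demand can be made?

7

Early-start (Excavate@1, Paint@1, Rough electrical@1, Insulate@1, Pour footings@1) gives peak 16: d1:16  d2:14  d3:11  d4:2  d5:0  d6:0  d7:0.
Shift Paint→4, Rough electrical→5, Insulate→4.
Schedule Excavate@1, Paint@4, Rough electrical@5, Insulate@4, Pour footings@1: d1:7  d2:7  d3:7  d4:7  d5:7  d6:4  d7:4 — peak 7.
Total worker-days = 43 over 7 days ⇒ peak ≥ ⌈43/7⌉ = 7, so 7 is optimal.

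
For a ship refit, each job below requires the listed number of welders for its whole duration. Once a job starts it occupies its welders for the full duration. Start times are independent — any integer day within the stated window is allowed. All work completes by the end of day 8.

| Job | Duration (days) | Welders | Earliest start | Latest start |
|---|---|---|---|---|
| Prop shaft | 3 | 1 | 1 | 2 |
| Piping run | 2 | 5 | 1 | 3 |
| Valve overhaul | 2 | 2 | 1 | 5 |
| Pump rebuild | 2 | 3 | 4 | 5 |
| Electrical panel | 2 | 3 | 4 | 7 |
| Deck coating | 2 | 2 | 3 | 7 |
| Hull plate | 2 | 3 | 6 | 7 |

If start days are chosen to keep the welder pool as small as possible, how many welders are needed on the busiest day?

Early-start (Prop shaft@1, Piping run@1, Valve overhaul@1, Pump rebuild@4, Electrical panel@4, Deck coating@3, Hull plate@6) gives peak 8: d1:8  d2:8  d3:3  d4:8  d5:6  d6:3  d7:3  d8:0.
Shift Valve overhaul→3, Electrical panel→5, Deck coating→6, Hull plate→7.
Schedule Prop shaft@1, Piping run@1, Valve overhaul@3, Pump rebuild@4, Electrical panel@5, Deck coating@6, Hull plate@7: d1:6  d2:6  d3:3  d4:5  d5:6  d6:5  d7:5  d8:3 — peak 6.

6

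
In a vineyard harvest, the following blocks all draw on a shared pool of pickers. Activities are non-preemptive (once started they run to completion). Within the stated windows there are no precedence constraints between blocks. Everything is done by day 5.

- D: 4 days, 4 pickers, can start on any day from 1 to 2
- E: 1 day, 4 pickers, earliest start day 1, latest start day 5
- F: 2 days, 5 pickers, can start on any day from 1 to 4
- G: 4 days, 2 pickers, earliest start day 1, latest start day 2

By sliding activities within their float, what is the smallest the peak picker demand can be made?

Early-start (D@1, E@1, F@1, G@1) gives peak 15: d1:15  d2:11  d3:6  d4:6  d5:0.
Shift F→2.
Schedule D@1, E@1, F@2, G@1: d1:10  d2:11  d3:11  d4:6  d5:0 — peak 11.

11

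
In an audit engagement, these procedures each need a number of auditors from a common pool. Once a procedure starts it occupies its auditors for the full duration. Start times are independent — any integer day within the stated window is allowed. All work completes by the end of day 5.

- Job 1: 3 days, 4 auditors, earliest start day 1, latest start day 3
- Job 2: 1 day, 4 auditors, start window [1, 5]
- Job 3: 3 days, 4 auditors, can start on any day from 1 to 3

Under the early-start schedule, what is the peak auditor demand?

12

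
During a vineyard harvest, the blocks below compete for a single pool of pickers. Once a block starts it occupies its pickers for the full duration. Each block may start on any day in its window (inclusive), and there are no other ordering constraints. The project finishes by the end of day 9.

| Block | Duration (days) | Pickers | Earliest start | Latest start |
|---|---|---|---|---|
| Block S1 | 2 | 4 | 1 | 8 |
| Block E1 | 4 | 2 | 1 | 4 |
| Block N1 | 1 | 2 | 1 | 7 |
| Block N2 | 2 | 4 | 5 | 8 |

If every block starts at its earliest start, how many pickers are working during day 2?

6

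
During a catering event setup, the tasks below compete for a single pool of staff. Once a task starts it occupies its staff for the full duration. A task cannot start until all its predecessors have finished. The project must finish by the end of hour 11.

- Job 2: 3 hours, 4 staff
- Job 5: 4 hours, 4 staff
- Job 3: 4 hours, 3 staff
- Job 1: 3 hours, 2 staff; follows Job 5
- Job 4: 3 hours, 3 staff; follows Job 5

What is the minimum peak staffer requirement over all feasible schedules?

6

Early-start (Job 2@1, Job 5@1, Job 3@1, Job 1@5, Job 4@5) gives peak 11: h1:11  h2:11  h3:11  h4:7  h5:5  h6:5  h7:5  h8:0  h9:0  h10:0  h11:0.
Shift Job 2→5, Job 3→8, Job 4→8.
Schedule Job 2@5, Job 5@1, Job 3@8, Job 1@5, Job 4@8: h1:4  h2:4  h3:4  h4:4  h5:6  h6:6  h7:6  h8:6  h9:6  h10:6  h11:3 — peak 6.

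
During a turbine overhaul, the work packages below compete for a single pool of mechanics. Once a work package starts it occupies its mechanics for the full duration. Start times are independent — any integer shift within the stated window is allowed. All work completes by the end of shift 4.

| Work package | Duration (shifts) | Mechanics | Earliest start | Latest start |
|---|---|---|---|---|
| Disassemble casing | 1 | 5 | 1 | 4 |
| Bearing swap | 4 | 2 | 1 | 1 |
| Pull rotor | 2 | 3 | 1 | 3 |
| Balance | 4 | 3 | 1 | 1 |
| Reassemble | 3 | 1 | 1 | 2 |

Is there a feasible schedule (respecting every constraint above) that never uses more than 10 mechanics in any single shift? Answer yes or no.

yes

Schedule Disassemble casing@1, Bearing swap@1, Pull rotor@2, Balance@1, Reassemble@2: s1:10  s2:9  s3:9  s4:6 — peak 10 ≤ 10.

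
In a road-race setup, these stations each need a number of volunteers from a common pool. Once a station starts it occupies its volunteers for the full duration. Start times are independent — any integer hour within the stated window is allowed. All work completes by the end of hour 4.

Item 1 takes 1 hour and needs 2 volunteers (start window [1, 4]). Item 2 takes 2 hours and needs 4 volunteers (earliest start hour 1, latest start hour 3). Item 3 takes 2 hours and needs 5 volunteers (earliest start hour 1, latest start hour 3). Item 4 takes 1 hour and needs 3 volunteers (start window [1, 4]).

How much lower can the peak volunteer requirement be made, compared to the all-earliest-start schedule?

Early-start peak: h1:14  h2:9  h3:0  h4:0 ⇒ 14.
Leveled (Item 1@1, Item 2@1, Item 3@3, Item 4@2): h1:6  h2:7  h3:5  h4:5 ⇒ 7.
Reduction 14 − 7 = 7.

7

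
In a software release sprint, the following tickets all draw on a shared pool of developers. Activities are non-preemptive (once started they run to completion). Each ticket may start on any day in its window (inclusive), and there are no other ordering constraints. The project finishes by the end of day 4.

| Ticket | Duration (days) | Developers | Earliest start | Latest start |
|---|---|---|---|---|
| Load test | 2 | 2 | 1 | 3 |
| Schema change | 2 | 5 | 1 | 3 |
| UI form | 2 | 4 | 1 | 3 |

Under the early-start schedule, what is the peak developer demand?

Early-start schedule: Load test@1, Schema change@1, UI form@1.
Load per day: day 1: 11, day 2: 11, day 3: 0, day 4: 0.
Peak is 11.

11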